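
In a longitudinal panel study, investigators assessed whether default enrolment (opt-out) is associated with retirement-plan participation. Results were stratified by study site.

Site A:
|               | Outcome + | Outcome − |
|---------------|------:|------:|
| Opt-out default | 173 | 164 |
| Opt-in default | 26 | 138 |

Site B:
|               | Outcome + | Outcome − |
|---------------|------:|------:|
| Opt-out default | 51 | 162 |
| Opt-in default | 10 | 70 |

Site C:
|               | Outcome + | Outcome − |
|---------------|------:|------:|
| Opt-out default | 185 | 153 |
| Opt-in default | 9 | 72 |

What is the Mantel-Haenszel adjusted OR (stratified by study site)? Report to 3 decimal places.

5.288

OR_MH = Σ(aᵢdᵢ/nᵢ) / Σ(bᵢcᵢ/nᵢ), where nᵢ is the stratum total.
Stratum 1 (Site A): n = 501; a·d/n = 173·138/501 = 47.6527; b·c/n = 164·26/501 = 8.5110
Stratum 2 (Site B): n = 293; a·d/n = 51·70/293 = 12.1843; b·c/n = 162·10/293 = 5.5290
Stratum 3 (Site C): n = 419; a·d/n = 185·72/419 = 31.7900; b·c/n = 153·9/419 = 3.2864
OR_MH = (47.6527 + 12.1843 + 31.7900) / (8.5110 + 5.5290 + 3.2864) = 91.6270 / 17.3264 = 5.28829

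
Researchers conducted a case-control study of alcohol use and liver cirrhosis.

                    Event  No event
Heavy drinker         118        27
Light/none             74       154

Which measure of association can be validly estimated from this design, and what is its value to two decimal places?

9.10

Cells: a = 118, b = 27, c = 74, d = 154.
This is a case-control study: participants were sampled on outcome status, so risks in the source population cannot be estimated directly — relative risk is not valid here. The odds ratio is the appropriate measure.
OR = (a·d)/(b·c) = (118 × 154) / (27 × 74) = 18172 / 1998 = 9.09510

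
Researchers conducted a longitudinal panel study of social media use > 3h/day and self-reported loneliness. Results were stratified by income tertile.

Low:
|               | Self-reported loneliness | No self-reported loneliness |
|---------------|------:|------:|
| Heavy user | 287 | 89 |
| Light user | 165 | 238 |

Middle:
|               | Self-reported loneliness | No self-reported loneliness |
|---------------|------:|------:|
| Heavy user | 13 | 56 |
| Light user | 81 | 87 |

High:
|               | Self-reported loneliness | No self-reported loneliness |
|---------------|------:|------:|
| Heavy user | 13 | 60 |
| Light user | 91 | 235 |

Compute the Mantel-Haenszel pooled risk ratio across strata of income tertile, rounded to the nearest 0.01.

1.40

RR_MH = Σ(aᵢ·n₀ᵢ/nᵢ) / Σ(cᵢ·n₁ᵢ/nᵢ), with n₁ᵢ = aᵢ+bᵢ (exposed), n₀ᵢ = cᵢ+dᵢ (unexposed), nᵢ = n₁ᵢ+n₀ᵢ.
Stratum 1 (Low): n₁ = 376, n₀ = 403, n = 779; a·n₀/n = 287·403/779 = 148.4737; c·n₁/n = 165·376/779 = 79.6406
Stratum 2 (Middle): n₁ = 69, n₀ = 168, n = 237; a·n₀/n = 13·168/237 = 9.2152; c·n₁/n = 81·69/237 = 23.5823
Stratum 3 (High): n₁ = 73, n₀ = 326, n = 399; a·n₀/n = 13·326/399 = 10.6216; c·n₁/n = 91·73/399 = 16.6491
RR_MH = (148.4737 + 9.2152 + 10.6216) / (79.6406 + 23.5823 + 16.6491) = 168.3104 / 119.8720 = 1.40408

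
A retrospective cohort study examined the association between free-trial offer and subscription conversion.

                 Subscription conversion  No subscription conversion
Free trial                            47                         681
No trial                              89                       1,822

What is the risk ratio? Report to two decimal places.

Cells: a = 47, b = 681, c = 89, d = 1822.
Risk in exposed = 47/728 = 0.06456; risk in unexposed = 89/1911 = 0.04657.
RR = 0.06456 / 0.04657 = 1.38624
The risk among the exposed is 1.39 times that among the unexposed.

1.39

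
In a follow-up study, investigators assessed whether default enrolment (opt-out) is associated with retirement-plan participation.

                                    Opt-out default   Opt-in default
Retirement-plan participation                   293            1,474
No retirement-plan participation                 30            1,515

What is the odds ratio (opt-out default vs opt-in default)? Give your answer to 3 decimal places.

10.038

Reading the table with exposure as columns: a = 293 (Opt-out default, case), b = 30 (Opt-out default, non-case), c = 1474 (Opt-in default, case), d = 1515.
OR = (a·d)/(b·c) = (293 × 1515) / (30 × 1474) = 443895 / 44220 = 10.03833
The odds of retirement-plan participation are about 10.04 times as high in the opt-out default group.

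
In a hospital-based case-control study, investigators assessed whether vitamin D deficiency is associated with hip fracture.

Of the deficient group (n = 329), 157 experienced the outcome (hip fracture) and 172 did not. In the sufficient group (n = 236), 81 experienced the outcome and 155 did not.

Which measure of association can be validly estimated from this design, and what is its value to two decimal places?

From the description: a = 157, b = 172, c = 81, d = 155.
This is a hospital-based case-control study: participants were sampled on outcome status, so risks in the source population cannot be estimated directly — relative risk is not valid here. The odds ratio is the appropriate measure.
OR = (a·d)/(b·c) = (157 × 155) / (172 × 81) = 24335 / 13932 = 1.74670

1.75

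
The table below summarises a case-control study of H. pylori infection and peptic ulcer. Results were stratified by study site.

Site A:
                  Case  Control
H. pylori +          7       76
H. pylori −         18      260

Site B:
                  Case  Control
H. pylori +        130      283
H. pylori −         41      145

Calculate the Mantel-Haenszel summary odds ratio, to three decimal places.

1.576

OR_MH = Σ(aᵢdᵢ/nᵢ) / Σ(bᵢcᵢ/nᵢ), where nᵢ is the stratum total.
Stratum 1 (Site A): n = 361; a·d/n = 7·260/361 = 5.0416; b·c/n = 76·18/361 = 3.7895
Stratum 2 (Site B): n = 599; a·d/n = 130·145/599 = 31.4691; b·c/n = 283·41/599 = 19.3706
OR_MH = (5.0416 + 31.4691) / (3.7895 + 19.3706) = 36.5107 / 23.1601 = 1.57645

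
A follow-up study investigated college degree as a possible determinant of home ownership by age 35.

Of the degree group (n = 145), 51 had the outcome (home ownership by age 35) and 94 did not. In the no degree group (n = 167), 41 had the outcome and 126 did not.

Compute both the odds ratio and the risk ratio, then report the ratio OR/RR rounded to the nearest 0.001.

1.164

From the description: a = 51, b = 94, c = 41, d = 126.
OR = (51·126)/(94·41) = 6426/3854 = 1.66736
Risk in exposed = 51/145 = 0.35172; risk in unexposed = 41/167 = 0.24551; RR = 1.43263
OR/RR = 1.66736 / 1.43263 = 1.16384
The outcome is not rare, so the OR lies further from 1 than the RR.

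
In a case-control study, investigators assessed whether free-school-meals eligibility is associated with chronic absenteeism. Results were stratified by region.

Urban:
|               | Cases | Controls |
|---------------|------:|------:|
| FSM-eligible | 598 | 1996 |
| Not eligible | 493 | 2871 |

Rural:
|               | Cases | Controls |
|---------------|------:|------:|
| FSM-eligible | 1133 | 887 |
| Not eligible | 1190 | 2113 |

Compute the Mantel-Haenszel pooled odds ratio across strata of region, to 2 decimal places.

2.03

OR_MH = Σ(aᵢdᵢ/nᵢ) / Σ(bᵢcᵢ/nᵢ), where nᵢ is the stratum total.
Stratum 1 (Urban): n = 5958; a·d/n = 598·2871/5958 = 288.1601; b·c/n = 1996·493/5958 = 165.1608
Stratum 2 (Rural): n = 5323; a·d/n = 1133·2113/5323 = 449.7518; b·c/n = 887·1190/5323 = 198.2961
OR_MH = (288.1601 + 449.7518) / (165.1608 + 198.2961) = 737.9120 / 363.4569 = 2.03026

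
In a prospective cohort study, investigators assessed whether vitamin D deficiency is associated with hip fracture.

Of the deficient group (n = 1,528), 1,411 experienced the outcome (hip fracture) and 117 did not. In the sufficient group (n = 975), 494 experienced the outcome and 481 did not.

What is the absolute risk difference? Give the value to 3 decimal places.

From the description: a = 1411, b = 117, c = 494, d = 481.
Risk in exposed = 1411/1528 = 0.923429; risk in unexposed = 494/975 = 0.506667.
Risk difference = 0.923429 − 0.506667 = 0.416763

0.417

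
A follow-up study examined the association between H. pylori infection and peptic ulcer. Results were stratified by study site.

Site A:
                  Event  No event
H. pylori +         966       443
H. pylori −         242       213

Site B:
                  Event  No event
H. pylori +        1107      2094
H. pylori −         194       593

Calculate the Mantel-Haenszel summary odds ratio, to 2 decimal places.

1.73

OR_MH = Σ(aᵢdᵢ/nᵢ) / Σ(bᵢcᵢ/nᵢ), where nᵢ is the stratum total.
Stratum 1 (Site A): n = 1864; a·d/n = 966·213/1864 = 110.3852; b·c/n = 443·242/1864 = 57.5139
Stratum 2 (Site B): n = 3988; a·d/n = 1107·593/3988 = 164.6066; b·c/n = 2094·194/3988 = 101.8646
OR_MH = (110.3852 + 164.6066) / (57.5139 + 101.8646) = 274.9918 / 159.3785 = 1.72540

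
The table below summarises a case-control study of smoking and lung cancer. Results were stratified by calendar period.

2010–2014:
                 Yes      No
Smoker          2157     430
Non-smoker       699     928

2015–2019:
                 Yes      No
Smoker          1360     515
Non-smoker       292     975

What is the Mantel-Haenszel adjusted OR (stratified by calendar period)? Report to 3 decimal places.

7.526

OR_MH = Σ(aᵢdᵢ/nᵢ) / Σ(bᵢcᵢ/nᵢ), where nᵢ is the stratum total.
Stratum 1 (2010–2014): n = 4214; a·d/n = 2157·928/4214 = 475.0109; b·c/n = 430·699/4214 = 71.3265
Stratum 2 (2015–2019): n = 3142; a·d/n = 1360·975/3142 = 422.0242; b·c/n = 515·292/3142 = 47.8612
OR_MH = (475.0109 + 422.0242) / (71.3265 + 47.8612) = 897.0351 / 119.1878 = 7.52623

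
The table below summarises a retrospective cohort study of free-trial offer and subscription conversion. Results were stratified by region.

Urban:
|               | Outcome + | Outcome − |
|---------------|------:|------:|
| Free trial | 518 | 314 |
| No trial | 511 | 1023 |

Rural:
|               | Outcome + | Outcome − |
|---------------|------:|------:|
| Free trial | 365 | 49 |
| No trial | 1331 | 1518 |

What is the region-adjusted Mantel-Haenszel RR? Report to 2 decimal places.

1.88

RR_MH = Σ(aᵢ·n₀ᵢ/nᵢ) / Σ(cᵢ·n₁ᵢ/nᵢ), with n₁ᵢ = aᵢ+bᵢ (exposed), n₀ᵢ = cᵢ+dᵢ (unexposed), nᵢ = n₁ᵢ+n₀ᵢ.
Stratum 1 (Urban): n₁ = 832, n₀ = 1534, n = 2366; a·n₀/n = 518·1534/2366 = 335.8462; c·n₁/n = 511·832/2366 = 179.6923
Stratum 2 (Rural): n₁ = 414, n₀ = 2849, n = 3263; a·n₀/n = 365·2849/3263 = 318.6899; c·n₁/n = 1331·414/3263 = 168.8734
RR_MH = (335.8462 + 318.6899) / (179.6923 + 168.8734) = 654.5360 / 348.5657 = 1.87780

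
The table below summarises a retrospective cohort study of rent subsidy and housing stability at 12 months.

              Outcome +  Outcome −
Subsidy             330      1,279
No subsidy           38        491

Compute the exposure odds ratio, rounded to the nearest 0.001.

Cells: a = 330, b = 1279, c = 38, d = 491.
OR = (a·d)/(b·c) = (330 × 491) / (1279 × 38) = 162030 / 48602 = 3.33381
The odds of housing stability at 12 months are about 3.33 times as high in the subsidy group.

3.334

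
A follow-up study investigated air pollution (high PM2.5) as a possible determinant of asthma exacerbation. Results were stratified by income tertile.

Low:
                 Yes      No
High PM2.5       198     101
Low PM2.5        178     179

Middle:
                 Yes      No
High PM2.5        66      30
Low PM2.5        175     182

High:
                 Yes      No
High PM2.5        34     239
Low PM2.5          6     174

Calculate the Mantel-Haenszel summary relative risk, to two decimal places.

RR_MH = Σ(aᵢ·n₀ᵢ/nᵢ) / Σ(cᵢ·n₁ᵢ/nᵢ), with n₁ᵢ = aᵢ+bᵢ (exposed), n₀ᵢ = cᵢ+dᵢ (unexposed), nᵢ = n₁ᵢ+n₀ᵢ.
Stratum 1 (Low): n₁ = 299, n₀ = 357, n = 656; a·n₀/n = 198·357/656 = 107.7530; c·n₁/n = 178·299/656 = 81.1311
Stratum 2 (Middle): n₁ = 96, n₀ = 357, n = 453; a·n₀/n = 66·357/453 = 52.0132; c·n₁/n = 175·96/453 = 37.0861
Stratum 3 (High): n₁ = 273, n₀ = 180, n = 453; a·n₀/n = 34·180/453 = 13.5099; c·n₁/n = 6·273/453 = 3.6159
RR_MH = (107.7530 + 52.0132 + 13.5099) / (81.1311 + 37.0861 + 3.6159) = 173.2762 / 121.8331 = 1.42224

1.42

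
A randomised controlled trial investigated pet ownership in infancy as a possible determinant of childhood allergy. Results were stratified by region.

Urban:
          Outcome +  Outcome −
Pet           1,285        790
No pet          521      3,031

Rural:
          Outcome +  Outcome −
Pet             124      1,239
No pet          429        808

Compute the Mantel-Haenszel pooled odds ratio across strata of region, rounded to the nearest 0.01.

2.63

OR_MH = Σ(aᵢdᵢ/nᵢ) / Σ(bᵢcᵢ/nᵢ), where nᵢ is the stratum total.
Stratum 1 (Urban): n = 5627; a·d/n = 1285·3031/5627 = 692.1690; b·c/n = 790·521/5627 = 73.1455
Stratum 2 (Rural): n = 2600; a·d/n = 124·808/2600 = 38.5354; b·c/n = 1239·429/2600 = 204.4350
OR_MH = (692.1690 + 38.5354) / (73.1455 + 204.4350) = 730.7044 / 277.5805 = 2.63240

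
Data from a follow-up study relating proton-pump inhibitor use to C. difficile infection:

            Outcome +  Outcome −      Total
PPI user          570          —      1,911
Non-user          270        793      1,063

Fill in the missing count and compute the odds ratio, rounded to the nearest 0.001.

1.248

The missing cell is in the exposed row: 1911 − 570 = 1341.
So a = 570, b = 1341, c = 270, d = 793.
OR = (a·d)/(b·c) = (570 × 793) / (1341 × 270) = 452010 / 362070 = 1.24841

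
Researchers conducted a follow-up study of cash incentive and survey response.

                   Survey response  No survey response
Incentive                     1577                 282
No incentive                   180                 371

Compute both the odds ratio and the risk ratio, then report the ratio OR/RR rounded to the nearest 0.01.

4.44

Cells: a = 1577, b = 282, c = 180, d = 371.
OR = (1577·371)/(282·180) = 585067/50760 = 11.52614
Risk in exposed = 1577/1859 = 0.84831; risk in unexposed = 180/551 = 0.32668; RR = 2.59676
OR/RR = 11.52614 / 2.59676 = 4.43867
The outcome is not rare, so the OR lies further from 1 than the RR.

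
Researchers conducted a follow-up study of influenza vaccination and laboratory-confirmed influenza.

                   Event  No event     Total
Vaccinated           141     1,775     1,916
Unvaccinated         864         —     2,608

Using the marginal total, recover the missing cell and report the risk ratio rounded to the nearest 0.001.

The missing cell is in the unexposed row: 2608 − 864 = 1744.
So a = 141, b = 1775, c = 864, d = 1744.
RR = [a/(a+b)] / [c/(c+d)] = (141/1916) / (864/2608) = 0.07359/0.33129 = 0.22214

0.222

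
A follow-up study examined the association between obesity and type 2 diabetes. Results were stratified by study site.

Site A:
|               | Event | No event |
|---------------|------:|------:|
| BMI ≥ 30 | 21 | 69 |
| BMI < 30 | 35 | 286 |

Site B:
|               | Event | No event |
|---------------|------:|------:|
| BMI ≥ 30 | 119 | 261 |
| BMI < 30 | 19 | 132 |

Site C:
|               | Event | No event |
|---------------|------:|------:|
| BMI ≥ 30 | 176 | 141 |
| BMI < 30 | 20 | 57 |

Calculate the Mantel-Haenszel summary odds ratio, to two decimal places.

3.11

OR_MH = Σ(aᵢdᵢ/nᵢ) / Σ(bᵢcᵢ/nᵢ), where nᵢ is the stratum total.
Stratum 1 (Site A): n = 411; a·d/n = 21·286/411 = 14.6131; b·c/n = 69·35/411 = 5.8759
Stratum 2 (Site B): n = 531; a·d/n = 119·132/531 = 29.5819; b·c/n = 261·19/531 = 9.3390
Stratum 3 (Site C): n = 394; a·d/n = 176·57/394 = 25.4619; b·c/n = 141·20/394 = 7.1574
OR_MH = (14.6131 + 29.5819 + 25.4619) / (5.8759 + 9.3390 + 7.1574) = 69.6570 / 22.3723 = 3.11354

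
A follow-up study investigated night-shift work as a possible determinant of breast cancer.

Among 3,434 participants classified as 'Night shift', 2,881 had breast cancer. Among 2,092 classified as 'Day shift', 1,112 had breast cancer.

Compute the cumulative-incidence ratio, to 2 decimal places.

From the description: a = 2881, b = 553, c = 1112, d = 980.
Risk in exposed = 2881/3434 = 0.83896; risk in unexposed = 1112/2092 = 0.53155.
RR = 0.83896 / 0.53155 = 1.57834
The risk among the exposed is 1.58 times that among the unexposed.

1.58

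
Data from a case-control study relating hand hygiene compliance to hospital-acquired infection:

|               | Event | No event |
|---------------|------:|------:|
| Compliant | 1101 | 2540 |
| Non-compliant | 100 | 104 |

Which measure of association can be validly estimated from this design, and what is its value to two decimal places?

Cells: a = 1101, b = 2540, c = 100, d = 104.
This is a case-control study: participants were sampled on outcome status, so risks in the source population cannot be estimated directly — relative risk is not valid here. The odds ratio is the appropriate measure.
OR = (a·d)/(b·c) = (1101 × 104) / (2540 × 100) = 114504 / 254000 = 0.45080

0.45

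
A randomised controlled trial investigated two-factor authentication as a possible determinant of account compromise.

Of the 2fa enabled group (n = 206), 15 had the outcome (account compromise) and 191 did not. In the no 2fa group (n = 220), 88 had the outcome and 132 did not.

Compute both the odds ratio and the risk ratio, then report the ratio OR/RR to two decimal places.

0.65

From the description: a = 15, b = 191, c = 88, d = 132.
OR = (15·132)/(191·88) = 1980/16808 = 0.11780
Risk in exposed = 15/206 = 0.07282; risk in unexposed = 88/220 = 0.40000; RR = 0.18204
OR/RR = 0.11780 / 0.18204 = 0.64712
The outcome is not rare, so the OR lies further from 1 than the RR.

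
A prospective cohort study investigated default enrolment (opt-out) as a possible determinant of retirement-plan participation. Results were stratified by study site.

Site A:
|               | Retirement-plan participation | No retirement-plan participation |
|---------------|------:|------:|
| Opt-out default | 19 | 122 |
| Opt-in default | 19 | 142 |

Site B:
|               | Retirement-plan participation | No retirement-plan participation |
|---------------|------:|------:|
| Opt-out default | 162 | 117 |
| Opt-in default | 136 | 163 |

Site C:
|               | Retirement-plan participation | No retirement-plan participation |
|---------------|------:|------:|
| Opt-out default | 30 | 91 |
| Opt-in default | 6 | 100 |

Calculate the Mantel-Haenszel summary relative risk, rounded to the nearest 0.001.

1.389

RR_MH = Σ(aᵢ·n₀ᵢ/nᵢ) / Σ(cᵢ·n₁ᵢ/nᵢ), with n₁ᵢ = aᵢ+bᵢ (exposed), n₀ᵢ = cᵢ+dᵢ (unexposed), nᵢ = n₁ᵢ+n₀ᵢ.
Stratum 1 (Site A): n₁ = 141, n₀ = 161, n = 302; a·n₀/n = 19·161/302 = 10.1291; c·n₁/n = 19·141/302 = 8.8709
Stratum 2 (Site B): n₁ = 279, n₀ = 299, n = 578; a·n₀/n = 162·299/578 = 83.8028; c·n₁/n = 136·279/578 = 65.6471
Stratum 3 (Site C): n₁ = 121, n₀ = 106, n = 227; a·n₀/n = 30·106/227 = 14.0088; c·n₁/n = 6·121/227 = 3.1982
RR_MH = (10.1291 + 83.8028 + 14.0088) / (8.8709 + 65.6471 + 3.1982) = 107.9407 / 77.7162 = 1.38891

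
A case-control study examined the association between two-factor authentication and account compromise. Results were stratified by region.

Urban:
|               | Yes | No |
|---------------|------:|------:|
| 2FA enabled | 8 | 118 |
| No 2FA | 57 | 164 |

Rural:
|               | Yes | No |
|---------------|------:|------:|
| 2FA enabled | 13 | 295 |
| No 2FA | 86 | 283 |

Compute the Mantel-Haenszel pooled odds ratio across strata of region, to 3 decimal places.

0.162

OR_MH = Σ(aᵢdᵢ/nᵢ) / Σ(bᵢcᵢ/nᵢ), where nᵢ is the stratum total.
Stratum 1 (Urban): n = 347; a·d/n = 8·164/347 = 3.7810; b·c/n = 118·57/347 = 19.3833
Stratum 2 (Rural): n = 677; a·d/n = 13·283/677 = 5.4343; b·c/n = 295·86/677 = 37.4742
OR_MH = (3.7810 + 5.4343) / (19.3833 + 37.4742) = 9.2152 / 56.8574 = 0.16208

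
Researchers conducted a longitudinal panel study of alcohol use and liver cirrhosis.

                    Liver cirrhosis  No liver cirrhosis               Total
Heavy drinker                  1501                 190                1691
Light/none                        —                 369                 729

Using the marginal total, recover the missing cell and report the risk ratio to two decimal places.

The missing cell is in the unexposed row: 729 − 369 = 360.
So a = 1501, b = 190, c = 360, d = 369.
RR = [a/(a+b)] / [c/(c+d)] = (1501/1691) / (360/729) = 0.88764/0.49383 = 1.79747

1.80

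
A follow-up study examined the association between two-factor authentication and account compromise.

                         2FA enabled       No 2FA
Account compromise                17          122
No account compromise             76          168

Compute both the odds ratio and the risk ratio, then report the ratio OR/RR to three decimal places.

0.709

Reading the table with exposure as columns: a = 17 (2FA enabled, case), b = 76 (2FA enabled, non-case), c = 122 (No 2FA, case), d = 168.
OR = (17·168)/(76·122) = 2856/9272 = 0.30802
Risk in exposed = 17/93 = 0.18280; risk in unexposed = 122/290 = 0.42069; RR = 0.43451
OR/RR = 0.30802 / 0.43451 = 0.70889
The outcome is not rare, so the OR lies further from 1 than the RR.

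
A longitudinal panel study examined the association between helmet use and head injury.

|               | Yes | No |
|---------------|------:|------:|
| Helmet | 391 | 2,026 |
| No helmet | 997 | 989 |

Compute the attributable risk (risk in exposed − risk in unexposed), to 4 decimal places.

Cells: a = 391, b = 2026, c = 997, d = 989.
Risk in exposed = 391/2417 = 0.161771; risk in unexposed = 997/1986 = 0.502014.
Risk difference = 0.161771 − 0.502014 = -0.340243

-0.3402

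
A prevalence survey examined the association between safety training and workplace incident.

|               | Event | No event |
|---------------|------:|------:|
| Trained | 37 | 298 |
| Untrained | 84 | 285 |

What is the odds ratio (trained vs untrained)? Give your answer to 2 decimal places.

0.42

Cells: a = 37, b = 298, c = 84, d = 285.
OR = (a·d)/(b·c) = (37 × 285) / (298 × 84) = 10545 / 25032 = 0.42126
Exposure is associated with lower odds of workplace incident (OR = 0.42 < 1).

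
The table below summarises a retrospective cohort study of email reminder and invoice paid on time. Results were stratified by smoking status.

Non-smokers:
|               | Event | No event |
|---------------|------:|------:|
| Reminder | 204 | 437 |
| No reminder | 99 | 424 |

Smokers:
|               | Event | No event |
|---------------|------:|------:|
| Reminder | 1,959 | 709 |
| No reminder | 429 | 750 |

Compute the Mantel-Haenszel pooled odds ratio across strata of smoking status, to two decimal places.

OR_MH = Σ(aᵢdᵢ/nᵢ) / Σ(bᵢcᵢ/nᵢ), where nᵢ is the stratum total.
Stratum 1 (Non-smokers): n = 1164; a·d/n = 204·424/1164 = 74.3093; b·c/n = 437·99/1164 = 37.1675
Stratum 2 (Smokers): n = 3847; a·d/n = 1959·750/3847 = 381.9210; b·c/n = 709·429/3847 = 79.0645
OR_MH = (74.3093 + 381.9210) / (37.1675 + 79.0645) = 456.2303 / 116.2320 = 3.92517

3.93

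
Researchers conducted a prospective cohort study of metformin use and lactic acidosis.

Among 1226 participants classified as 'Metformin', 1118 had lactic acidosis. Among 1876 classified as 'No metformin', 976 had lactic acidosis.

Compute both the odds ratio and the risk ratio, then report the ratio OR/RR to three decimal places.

5.446

From the description: a = 1118, b = 108, c = 976, d = 900.
OR = (1118·900)/(108·976) = 1006200/105408 = 9.54577
Risk in exposed = 1118/1226 = 0.91191; risk in unexposed = 976/1876 = 0.52026; RR = 1.75281
OR/RR = 9.54577 / 1.75281 = 5.44598
The outcome is not rare, so the OR lies further from 1 than the RR.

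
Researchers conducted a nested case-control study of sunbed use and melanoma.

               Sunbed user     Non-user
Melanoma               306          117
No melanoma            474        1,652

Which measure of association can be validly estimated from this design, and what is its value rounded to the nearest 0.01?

Reading the table with exposure as columns: a = 306 (Sunbed user, case), b = 474 (Sunbed user, non-case), c = 117 (Non-user, case), d = 1652.
This is a nested case-control study: participants were sampled on outcome status, so risks in the source population cannot be estimated directly — relative risk is not valid here. The odds ratio is the appropriate measure.
OR = (a·d)/(b·c) = (306 × 1652) / (474 × 117) = 505512 / 55458 = 9.11522

9.12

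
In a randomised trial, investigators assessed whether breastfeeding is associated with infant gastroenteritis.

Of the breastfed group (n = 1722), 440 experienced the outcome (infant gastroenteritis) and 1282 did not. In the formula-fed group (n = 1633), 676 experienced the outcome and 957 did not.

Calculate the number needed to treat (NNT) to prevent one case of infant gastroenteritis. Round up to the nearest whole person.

Risk in treated group = 440/1722 = 0.25552; risk in control = 676/1633 = 0.41396.
Absolute risk reduction = 0.41396 − 0.25552 = 0.15845
NNT = 1 / ARR = 1 / 0.15845 = 6.311 → round up → 7

7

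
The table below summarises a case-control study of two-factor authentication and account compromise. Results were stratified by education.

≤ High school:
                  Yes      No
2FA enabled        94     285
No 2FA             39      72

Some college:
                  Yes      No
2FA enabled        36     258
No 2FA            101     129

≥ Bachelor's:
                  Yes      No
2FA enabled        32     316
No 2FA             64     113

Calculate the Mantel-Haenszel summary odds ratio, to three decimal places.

OR_MH = Σ(aᵢdᵢ/nᵢ) / Σ(bᵢcᵢ/nᵢ), where nᵢ is the stratum total.
Stratum 1 (≤ High school): n = 490; a·d/n = 94·72/490 = 13.8122; b·c/n = 285·39/490 = 22.6837
Stratum 2 (Some college): n = 524; a·d/n = 36·129/524 = 8.8626; b·c/n = 258·101/524 = 49.7290
Stratum 3 (≥ Bachelor's): n = 525; a·d/n = 32·113/525 = 6.8876; b·c/n = 316·64/525 = 38.5219
OR_MH = (13.8122 + 8.8626 + 6.8876) / (22.6837 + 49.7290 + 38.5219) = 29.5625 / 110.9346 = 0.26649

0.266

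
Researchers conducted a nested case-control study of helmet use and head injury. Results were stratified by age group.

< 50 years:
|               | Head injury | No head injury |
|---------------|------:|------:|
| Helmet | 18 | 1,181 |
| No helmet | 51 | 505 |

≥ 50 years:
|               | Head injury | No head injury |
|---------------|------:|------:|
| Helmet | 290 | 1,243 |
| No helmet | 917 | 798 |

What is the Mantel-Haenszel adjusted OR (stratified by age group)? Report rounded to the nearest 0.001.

0.198

OR_MH = Σ(aᵢdᵢ/nᵢ) / Σ(bᵢcᵢ/nᵢ), where nᵢ is the stratum total.
Stratum 1 (< 50 years): n = 1755; a·d/n = 18·505/1755 = 5.1795; b·c/n = 1181·51/1755 = 34.3197
Stratum 2 (≥ 50 years): n = 3248; a·d/n = 290·798/3248 = 71.2500; b·c/n = 1243·917/3248 = 350.9332
OR_MH = (5.1795 + 71.2500) / (34.3197 + 350.9332) = 76.4295 / 385.2528 = 0.19839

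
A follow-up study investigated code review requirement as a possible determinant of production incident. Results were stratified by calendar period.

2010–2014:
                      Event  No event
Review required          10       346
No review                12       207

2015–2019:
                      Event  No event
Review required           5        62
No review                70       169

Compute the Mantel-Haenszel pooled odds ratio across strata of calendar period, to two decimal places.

0.30

OR_MH = Σ(aᵢdᵢ/nᵢ) / Σ(bᵢcᵢ/nᵢ), where nᵢ is the stratum total.
Stratum 1 (2010–2014): n = 575; a·d/n = 10·207/575 = 3.6000; b·c/n = 346·12/575 = 7.2209
Stratum 2 (2015–2019): n = 306; a·d/n = 5·169/306 = 2.7614; b·c/n = 62·70/306 = 14.1830
OR_MH = (3.6000 + 2.7614) / (7.2209 + 14.1830) = 6.3614 / 21.4039 = 0.29721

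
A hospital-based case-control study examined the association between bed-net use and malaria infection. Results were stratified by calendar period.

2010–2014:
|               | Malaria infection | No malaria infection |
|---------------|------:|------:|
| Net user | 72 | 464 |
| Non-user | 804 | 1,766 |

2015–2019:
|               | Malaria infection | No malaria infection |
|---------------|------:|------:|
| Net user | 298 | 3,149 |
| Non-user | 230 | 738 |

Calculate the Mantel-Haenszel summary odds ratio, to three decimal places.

0.319

OR_MH = Σ(aᵢdᵢ/nᵢ) / Σ(bᵢcᵢ/nᵢ), where nᵢ is the stratum total.
Stratum 1 (2010–2014): n = 3106; a·d/n = 72·1766/3106 = 40.9375; b·c/n = 464·804/3106 = 120.1082
Stratum 2 (2015–2019): n = 4415; a·d/n = 298·738/4415 = 49.8129; b·c/n = 3149·230/4415 = 164.0476
OR_MH = (40.9375 + 49.8129) / (120.1082 + 164.0476) = 90.7505 / 284.1557 = 0.31937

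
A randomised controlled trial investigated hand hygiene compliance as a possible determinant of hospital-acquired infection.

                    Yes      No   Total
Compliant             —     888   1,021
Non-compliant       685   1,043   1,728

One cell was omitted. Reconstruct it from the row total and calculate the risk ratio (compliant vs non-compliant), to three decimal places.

The missing cell is in the exposed row: 1021 − 888 = 133.
So a = 133, b = 888, c = 685, d = 1043.
RR = [a/(a+b)] / [c/(c+d)] = (133/1021) / (685/1728) = 0.13026/0.39641 = 0.32861

0.329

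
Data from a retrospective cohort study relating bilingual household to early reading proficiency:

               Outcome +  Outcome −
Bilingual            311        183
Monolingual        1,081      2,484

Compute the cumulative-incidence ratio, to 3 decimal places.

2.076

Cells: a = 311, b = 183, c = 1081, d = 2484.
Risk in exposed = 311/494 = 0.62955; risk in unexposed = 1081/3565 = 0.30323.
RR = 0.62955 / 0.30323 = 2.07619
The risk among the exposed is 2.08 times that among the unexposed.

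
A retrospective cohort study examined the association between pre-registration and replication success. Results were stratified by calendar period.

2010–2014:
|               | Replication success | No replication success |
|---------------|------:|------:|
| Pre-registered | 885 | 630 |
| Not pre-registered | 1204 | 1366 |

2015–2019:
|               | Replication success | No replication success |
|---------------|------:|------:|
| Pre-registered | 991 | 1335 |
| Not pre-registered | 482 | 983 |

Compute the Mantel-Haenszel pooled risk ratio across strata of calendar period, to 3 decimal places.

RR_MH = Σ(aᵢ·n₀ᵢ/nᵢ) / Σ(cᵢ·n₁ᵢ/nᵢ), with n₁ᵢ = aᵢ+bᵢ (exposed), n₀ᵢ = cᵢ+dᵢ (unexposed), nᵢ = n₁ᵢ+n₀ᵢ.
Stratum 1 (2010–2014): n₁ = 1515, n₀ = 2570, n = 4085; a·n₀/n = 885·2570/4085 = 556.7809; c·n₁/n = 1204·1515/4085 = 446.5263
Stratum 2 (2015–2019): n₁ = 2326, n₀ = 1465, n = 3791; a·n₀/n = 991·1465/3791 = 382.9636; c·n₁/n = 482·2326/3791 = 295.7352
RR_MH = (556.7809 + 382.9636) / (446.5263 + 295.7352) = 939.7445 / 742.2615 = 1.26606

1.266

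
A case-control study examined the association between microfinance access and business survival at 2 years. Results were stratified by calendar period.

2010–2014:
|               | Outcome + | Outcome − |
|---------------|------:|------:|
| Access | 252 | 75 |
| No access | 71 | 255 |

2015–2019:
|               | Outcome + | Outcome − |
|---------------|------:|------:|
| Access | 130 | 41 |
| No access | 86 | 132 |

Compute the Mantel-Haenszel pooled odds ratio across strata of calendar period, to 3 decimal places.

OR_MH = Σ(aᵢdᵢ/nᵢ) / Σ(bᵢcᵢ/nᵢ), where nᵢ is the stratum total.
Stratum 1 (2010–2014): n = 653; a·d/n = 252·255/653 = 98.4074; b·c/n = 75·71/653 = 8.1547
Stratum 2 (2015–2019): n = 389; a·d/n = 130·132/389 = 44.1131; b·c/n = 41·86/389 = 9.0643
OR_MH = (98.4074 + 44.1131) / (8.1547 + 9.0643) = 142.5205 / 17.2189 = 8.27696

8.277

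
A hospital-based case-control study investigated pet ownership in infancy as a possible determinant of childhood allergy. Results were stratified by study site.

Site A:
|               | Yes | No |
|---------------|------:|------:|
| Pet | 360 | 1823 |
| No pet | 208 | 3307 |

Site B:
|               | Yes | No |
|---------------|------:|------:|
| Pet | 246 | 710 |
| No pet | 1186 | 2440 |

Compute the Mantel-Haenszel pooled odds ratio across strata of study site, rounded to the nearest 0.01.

1.36

OR_MH = Σ(aᵢdᵢ/nᵢ) / Σ(bᵢcᵢ/nᵢ), where nᵢ is the stratum total.
Stratum 1 (Site A): n = 5698; a·d/n = 360·3307/5698 = 208.9365; b·c/n = 1823·208/5698 = 66.5469
Stratum 2 (Site B): n = 4582; a·d/n = 246·2440/4582 = 130.9996; b·c/n = 710·1186/4582 = 183.7756
OR_MH = (208.9365 + 130.9996) / (66.5469 + 183.7756) = 339.9360 / 250.3225 = 1.35799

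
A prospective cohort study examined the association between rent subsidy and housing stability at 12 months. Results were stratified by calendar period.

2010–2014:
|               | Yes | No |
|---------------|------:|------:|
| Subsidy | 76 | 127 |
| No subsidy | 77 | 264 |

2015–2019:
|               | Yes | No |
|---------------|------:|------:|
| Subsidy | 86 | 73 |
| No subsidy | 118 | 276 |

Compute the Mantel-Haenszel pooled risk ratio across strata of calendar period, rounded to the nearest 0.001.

RR_MH = Σ(aᵢ·n₀ᵢ/nᵢ) / Σ(cᵢ·n₁ᵢ/nᵢ), with n₁ᵢ = aᵢ+bᵢ (exposed), n₀ᵢ = cᵢ+dᵢ (unexposed), nᵢ = n₁ᵢ+n₀ᵢ.
Stratum 1 (2010–2014): n₁ = 203, n₀ = 341, n = 544; a·n₀/n = 76·341/544 = 47.6397; c·n₁/n = 77·203/544 = 28.7335
Stratum 2 (2015–2019): n₁ = 159, n₀ = 394, n = 553; a·n₀/n = 86·394/553 = 61.2731; c·n₁/n = 118·159/553 = 33.9277
RR_MH = (47.6397 + 61.2731) / (28.7335 + 33.9277) = 108.9128 / 62.6611 = 1.73812

1.738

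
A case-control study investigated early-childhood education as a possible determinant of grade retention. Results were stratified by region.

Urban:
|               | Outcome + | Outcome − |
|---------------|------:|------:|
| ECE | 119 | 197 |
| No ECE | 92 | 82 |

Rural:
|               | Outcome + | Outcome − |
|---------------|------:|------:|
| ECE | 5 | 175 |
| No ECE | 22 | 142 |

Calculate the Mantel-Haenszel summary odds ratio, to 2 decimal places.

OR_MH = Σ(aᵢdᵢ/nᵢ) / Σ(bᵢcᵢ/nᵢ), where nᵢ is the stratum total.
Stratum 1 (Urban): n = 490; a·d/n = 119·82/490 = 19.9143; b·c/n = 197·92/490 = 36.9878
Stratum 2 (Rural): n = 344; a·d/n = 5·142/344 = 2.0640; b·c/n = 175·22/344 = 11.1919
OR_MH = (19.9143 + 2.0640) / (36.9878 + 11.1919) = 21.9782 / 48.1796 = 0.45617

0.46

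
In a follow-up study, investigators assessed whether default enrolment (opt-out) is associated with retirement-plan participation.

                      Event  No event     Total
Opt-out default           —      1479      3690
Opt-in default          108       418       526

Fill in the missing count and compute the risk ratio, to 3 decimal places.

The missing cell is in the exposed row: 3690 − 1479 = 2211.
So a = 2211, b = 1479, c = 108, d = 418.
RR = [a/(a+b)] / [c/(c+d)] = (2211/3690) / (108/526) = 0.59919/0.20532 = 2.91826

2.918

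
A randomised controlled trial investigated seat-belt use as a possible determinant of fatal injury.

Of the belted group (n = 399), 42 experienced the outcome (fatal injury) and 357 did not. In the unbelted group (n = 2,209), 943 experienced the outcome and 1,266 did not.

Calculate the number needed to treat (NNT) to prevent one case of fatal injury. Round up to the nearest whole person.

Risk in treated group = 42/399 = 0.10526; risk in control = 943/2209 = 0.42689.
Absolute risk reduction = 0.42689 − 0.10526 = 0.32163
NNT = 1 / ARR = 1 / 0.32163 = 3.109 → round up → 4

4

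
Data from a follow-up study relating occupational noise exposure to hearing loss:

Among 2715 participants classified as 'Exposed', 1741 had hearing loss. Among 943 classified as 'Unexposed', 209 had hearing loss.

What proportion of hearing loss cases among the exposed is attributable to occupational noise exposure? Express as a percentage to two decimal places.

65.44

From the description: a = 1741, b = 974, c = 209, d = 734.
Risk in exposed = 1741/2715 = 0.64125; risk in unexposed = 209/943 = 0.22163.
RR = 0.64125/0.22163 = 2.89331
AR% = (RR − 1)/RR × 100 = (2.89331 − 1)/2.89331 × 100 = 65.4375%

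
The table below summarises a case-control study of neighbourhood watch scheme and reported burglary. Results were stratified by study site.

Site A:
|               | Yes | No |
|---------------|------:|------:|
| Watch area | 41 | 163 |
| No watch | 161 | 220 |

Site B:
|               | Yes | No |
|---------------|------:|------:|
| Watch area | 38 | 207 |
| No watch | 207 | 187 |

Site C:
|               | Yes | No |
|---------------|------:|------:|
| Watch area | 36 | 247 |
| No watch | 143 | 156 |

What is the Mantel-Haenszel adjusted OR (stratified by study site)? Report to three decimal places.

0.210

OR_MH = Σ(aᵢdᵢ/nᵢ) / Σ(bᵢcᵢ/nᵢ), where nᵢ is the stratum total.
Stratum 1 (Site A): n = 585; a·d/n = 41·220/585 = 15.4188; b·c/n = 163·161/585 = 44.8598
Stratum 2 (Site B): n = 639; a·d/n = 38·187/639 = 11.1205; b·c/n = 207·207/639 = 67.0563
Stratum 3 (Site C): n = 582; a·d/n = 36·156/582 = 9.6495; b·c/n = 247·143/582 = 60.6890
OR_MH = (15.4188 + 11.1205 + 9.6495) / (44.8598 + 67.0563 + 60.6890) = 36.1888 / 172.6052 = 0.20966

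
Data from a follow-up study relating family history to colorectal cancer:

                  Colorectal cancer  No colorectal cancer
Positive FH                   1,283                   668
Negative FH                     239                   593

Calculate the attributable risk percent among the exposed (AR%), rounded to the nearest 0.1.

Cells: a = 1283, b = 668, c = 239, d = 593.
Risk in exposed = 1283/1951 = 0.65761; risk in unexposed = 239/832 = 0.28726.
RR = 0.65761/0.28726 = 2.28926
AR% = (RR − 1)/RR × 100 = (2.28926 − 1)/2.28926 × 100 = 56.3177%

56.3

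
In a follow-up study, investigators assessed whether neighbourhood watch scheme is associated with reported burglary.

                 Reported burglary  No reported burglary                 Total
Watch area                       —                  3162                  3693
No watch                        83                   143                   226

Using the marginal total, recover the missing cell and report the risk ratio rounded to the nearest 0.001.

The missing cell is in the exposed row: 3693 − 3162 = 531.
So a = 531, b = 3162, c = 83, d = 143.
RR = [a/(a+b)] / [c/(c+d)] = (531/3693) / (83/226) = 0.14379/0.36726 = 0.39151

0.392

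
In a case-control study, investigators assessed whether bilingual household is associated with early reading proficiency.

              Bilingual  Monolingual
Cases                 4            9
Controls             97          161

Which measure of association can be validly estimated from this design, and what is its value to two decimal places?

0.74

Reading the table with exposure as columns: a = 4 (Bilingual, case), b = 97 (Bilingual, non-case), c = 9 (Monolingual, case), d = 161.
This is a case-control study: participants were sampled on outcome status, so risks in the source population cannot be estimated directly — relative risk is not valid here. The odds ratio is the appropriate measure.
OR = (a·d)/(b·c) = (4 × 161) / (97 × 9) = 644 / 873 = 0.73769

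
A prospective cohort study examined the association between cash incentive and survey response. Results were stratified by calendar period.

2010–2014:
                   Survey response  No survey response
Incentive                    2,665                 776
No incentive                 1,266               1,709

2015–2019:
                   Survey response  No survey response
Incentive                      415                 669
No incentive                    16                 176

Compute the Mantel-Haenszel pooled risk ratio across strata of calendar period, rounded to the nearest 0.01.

RR_MH = Σ(aᵢ·n₀ᵢ/nᵢ) / Σ(cᵢ·n₁ᵢ/nᵢ), with n₁ᵢ = aᵢ+bᵢ (exposed), n₀ᵢ = cᵢ+dᵢ (unexposed), nᵢ = n₁ᵢ+n₀ᵢ.
Stratum 1 (2010–2014): n₁ = 3441, n₀ = 2975, n = 6416; a·n₀/n = 2665·2975/6416 = 1235.7193; c·n₁/n = 1266·3441/6416 = 678.9754
Stratum 2 (2015–2019): n₁ = 1084, n₀ = 192, n = 1276; a·n₀/n = 415·192/1276 = 62.4451; c·n₁/n = 16·1084/1276 = 13.5925
RR_MH = (1235.7193 + 62.4451) / (678.9754 + 13.5925) = 1298.1644 / 692.5679 = 1.87442

1.87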